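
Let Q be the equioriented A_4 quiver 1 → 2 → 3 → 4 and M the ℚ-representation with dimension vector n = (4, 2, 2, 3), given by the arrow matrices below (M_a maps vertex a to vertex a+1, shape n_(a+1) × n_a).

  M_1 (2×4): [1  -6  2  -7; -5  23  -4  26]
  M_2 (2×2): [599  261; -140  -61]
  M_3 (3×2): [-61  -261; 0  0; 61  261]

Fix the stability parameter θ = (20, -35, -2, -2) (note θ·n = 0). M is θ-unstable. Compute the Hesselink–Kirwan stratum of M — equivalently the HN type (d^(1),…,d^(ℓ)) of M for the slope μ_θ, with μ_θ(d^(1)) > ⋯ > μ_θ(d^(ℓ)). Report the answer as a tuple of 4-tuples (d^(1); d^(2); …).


Barcode: M ≅ I[1,1]^2, I[1,3], I[1,4], I[4,4]^2. HN layers by μ_θ (3 steps, strictly decreasing):
  μ^(1)=20; μ^(2)=-2; μ^(3)=-15/2

((2, 0, 0, 0); (0, 0, 2, 3); (2, 2, 0, 0))


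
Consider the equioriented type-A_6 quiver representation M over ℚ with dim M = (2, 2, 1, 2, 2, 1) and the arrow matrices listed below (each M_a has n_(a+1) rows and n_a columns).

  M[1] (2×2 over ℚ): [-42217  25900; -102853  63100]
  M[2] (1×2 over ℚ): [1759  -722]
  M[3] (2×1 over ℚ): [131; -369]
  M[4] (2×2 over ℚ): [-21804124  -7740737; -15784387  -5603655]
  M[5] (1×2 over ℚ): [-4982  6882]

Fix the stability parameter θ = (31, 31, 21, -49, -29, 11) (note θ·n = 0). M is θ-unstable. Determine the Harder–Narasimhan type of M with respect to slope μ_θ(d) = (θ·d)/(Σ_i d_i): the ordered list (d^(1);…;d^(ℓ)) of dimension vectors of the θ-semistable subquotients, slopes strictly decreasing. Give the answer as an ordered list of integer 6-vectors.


Barcode: M ≅ I[1,1], I[1,6], I[2,2], I[4,5]. HN layers by μ_θ (5 steps, strictly decreasing):
  μ^(1)=31; μ^(2)=11; μ^(3)=1; μ^(4)=-29; μ^(5)=-49

((1, 1, 0, 0, 0, 0); (0, 0, 0, 0, 0, 1); (1, 1, 1, 1, 1, 0); (0, 0, 0, 0, 1, 0); (0, 0, 0, 1, 0, 0))


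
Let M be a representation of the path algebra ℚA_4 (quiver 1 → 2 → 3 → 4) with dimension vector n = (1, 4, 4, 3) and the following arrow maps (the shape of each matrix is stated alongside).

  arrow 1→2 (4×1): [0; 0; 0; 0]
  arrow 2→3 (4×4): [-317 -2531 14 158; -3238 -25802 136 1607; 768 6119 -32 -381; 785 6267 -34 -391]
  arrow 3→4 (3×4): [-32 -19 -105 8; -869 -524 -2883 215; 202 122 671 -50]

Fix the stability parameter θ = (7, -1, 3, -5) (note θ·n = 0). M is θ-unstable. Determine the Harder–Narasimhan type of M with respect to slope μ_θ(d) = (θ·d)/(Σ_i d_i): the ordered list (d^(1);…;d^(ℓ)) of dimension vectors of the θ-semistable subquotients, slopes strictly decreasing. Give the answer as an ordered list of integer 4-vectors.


Barcode: M ≅ I[1,1], I[2,2], I[2,4]^3, I[3,3]. HN layers by μ_θ (3 steps, strictly decreasing):
  μ^(1)=7; μ^(2)=3; μ^(3)=-1

((1, 0, 0, 0); (0, 0, 1, 0); (0, 4, 3, 3))


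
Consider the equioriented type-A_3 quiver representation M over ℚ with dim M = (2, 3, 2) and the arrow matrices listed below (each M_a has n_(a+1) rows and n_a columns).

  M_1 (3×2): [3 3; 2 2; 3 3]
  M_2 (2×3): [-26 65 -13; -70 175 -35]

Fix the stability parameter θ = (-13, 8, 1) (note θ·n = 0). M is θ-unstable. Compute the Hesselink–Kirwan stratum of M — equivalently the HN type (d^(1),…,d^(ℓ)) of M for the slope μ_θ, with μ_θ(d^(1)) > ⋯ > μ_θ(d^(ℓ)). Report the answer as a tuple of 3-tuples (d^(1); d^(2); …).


Interval decomposition of M: I[1,1], I[1,3], I[2,2]^2, I[3,3].
HN type (ℓ=4): μ^(1)=8; μ^(2)=9/2; μ^(3)=1; μ^(4)=-13

((0, 2, 0); (0, 1, 1); (0, 0, 1); (2, 0, 0))


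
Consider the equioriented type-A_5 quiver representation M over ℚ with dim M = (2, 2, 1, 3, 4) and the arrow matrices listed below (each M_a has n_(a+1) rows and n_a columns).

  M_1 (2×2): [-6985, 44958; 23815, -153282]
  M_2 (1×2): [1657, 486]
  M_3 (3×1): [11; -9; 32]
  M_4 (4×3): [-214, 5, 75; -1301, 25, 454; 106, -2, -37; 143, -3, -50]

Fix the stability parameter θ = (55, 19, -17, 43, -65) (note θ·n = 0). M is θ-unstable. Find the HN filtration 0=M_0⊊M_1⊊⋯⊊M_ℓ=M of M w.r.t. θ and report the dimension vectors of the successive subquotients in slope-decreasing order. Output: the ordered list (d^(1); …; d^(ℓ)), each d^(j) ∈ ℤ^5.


Via rank(M_{q-1}∘⋯∘M_p): M ≅ I[1,1], I[1,5], I[2,2], I[4,5]^2, I[5,5].
μ_θ-semistable layers: μ^(1)=55; μ^(2)=19; μ^(3)=7; μ^(4)=-11; μ^(5)=-65

((1, 0, 0, 0, 0); (0, 1, 0, 0, 0); (1, 1, 1, 1, 1); (0, 0, 0, 2, 2); (0, 0, 0, 0, 1))


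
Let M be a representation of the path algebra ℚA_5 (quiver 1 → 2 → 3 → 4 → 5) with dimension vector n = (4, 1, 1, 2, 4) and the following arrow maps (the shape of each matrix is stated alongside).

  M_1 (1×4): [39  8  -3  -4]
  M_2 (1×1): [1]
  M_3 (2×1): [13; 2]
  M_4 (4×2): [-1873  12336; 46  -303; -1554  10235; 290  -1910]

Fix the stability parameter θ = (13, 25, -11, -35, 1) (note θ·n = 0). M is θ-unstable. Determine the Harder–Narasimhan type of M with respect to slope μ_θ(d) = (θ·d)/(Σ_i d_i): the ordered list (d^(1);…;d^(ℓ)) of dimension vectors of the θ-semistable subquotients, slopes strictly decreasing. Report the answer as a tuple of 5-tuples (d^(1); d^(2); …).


Barcode: M ≅ I[1,1]^3, I[1,5], I[4,5], I[5,5]^2. HN layers by μ_θ (4 steps, strictly decreasing):
  μ^(1)=13; μ^(2)=1; μ^(3)=-2; μ^(4)=-35

((3, 0, 0, 0, 0); (0, 0, 0, 0, 4); (1, 1, 1, 1, 0); (0, 0, 0, 1, 0))


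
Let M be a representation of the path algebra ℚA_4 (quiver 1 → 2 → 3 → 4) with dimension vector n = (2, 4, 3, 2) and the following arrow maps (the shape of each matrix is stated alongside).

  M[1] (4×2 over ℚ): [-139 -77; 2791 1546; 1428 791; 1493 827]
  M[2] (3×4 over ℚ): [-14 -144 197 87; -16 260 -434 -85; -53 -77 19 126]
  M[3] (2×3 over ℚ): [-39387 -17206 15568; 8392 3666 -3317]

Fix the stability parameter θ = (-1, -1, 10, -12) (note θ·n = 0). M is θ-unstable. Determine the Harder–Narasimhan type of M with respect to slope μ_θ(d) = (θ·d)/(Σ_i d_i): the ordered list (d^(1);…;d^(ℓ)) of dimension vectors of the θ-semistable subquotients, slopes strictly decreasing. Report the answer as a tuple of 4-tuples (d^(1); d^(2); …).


Barcode: M ≅ I[1,3], I[1,4], I[2,2], I[2,4]. HN layers by μ_θ (2 steps, strictly decreasing):
  μ^(1)=10; μ^(2)=-1

((0, 0, 1, 0); (2, 4, 2, 2))


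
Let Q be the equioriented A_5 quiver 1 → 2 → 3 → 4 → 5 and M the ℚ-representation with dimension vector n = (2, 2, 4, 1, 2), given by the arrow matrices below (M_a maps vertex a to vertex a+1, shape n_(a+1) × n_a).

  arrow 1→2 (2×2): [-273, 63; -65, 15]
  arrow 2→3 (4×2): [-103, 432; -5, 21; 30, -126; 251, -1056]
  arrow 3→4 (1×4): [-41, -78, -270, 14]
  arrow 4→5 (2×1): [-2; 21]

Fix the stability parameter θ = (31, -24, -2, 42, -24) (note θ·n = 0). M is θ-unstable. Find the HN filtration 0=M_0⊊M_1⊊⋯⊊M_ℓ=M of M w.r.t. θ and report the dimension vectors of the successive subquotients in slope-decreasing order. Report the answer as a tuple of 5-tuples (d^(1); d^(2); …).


Via rank(M_{q-1}∘⋯∘M_p): M ≅ I[1,1], I[1,5], I[2,3], I[3,3]^2, I[5,5].
μ_θ-semistable layers: μ^(1)=31; μ^(2)=9; μ^(3)=5/3; μ^(4)=-2; μ^(5)=-24

((1, 0, 0, 0, 0); (0, 0, 0, 1, 1); (1, 1, 1, 0, 0); (0, 0, 3, 0, 0); (0, 1, 0, 0, 1))


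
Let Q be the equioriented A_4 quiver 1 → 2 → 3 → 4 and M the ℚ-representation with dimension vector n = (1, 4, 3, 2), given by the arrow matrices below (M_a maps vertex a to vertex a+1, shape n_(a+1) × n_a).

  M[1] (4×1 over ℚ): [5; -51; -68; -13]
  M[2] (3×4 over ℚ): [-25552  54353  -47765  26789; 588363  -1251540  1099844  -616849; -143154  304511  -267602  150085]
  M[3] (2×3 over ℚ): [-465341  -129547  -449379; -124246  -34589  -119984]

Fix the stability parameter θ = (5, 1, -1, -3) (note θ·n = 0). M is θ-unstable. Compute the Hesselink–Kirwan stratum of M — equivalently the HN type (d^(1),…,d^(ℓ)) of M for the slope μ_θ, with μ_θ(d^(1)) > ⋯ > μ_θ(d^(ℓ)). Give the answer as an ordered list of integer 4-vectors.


Interval decomposition of M: I[1,2], I[2,3], I[2,4]^2.
HN type (ℓ=3): μ^(1)=3; μ^(2)=0; μ^(3)=-1

((1, 1, 0, 0); (0, 1, 1, 0); (0, 2, 2, 2))


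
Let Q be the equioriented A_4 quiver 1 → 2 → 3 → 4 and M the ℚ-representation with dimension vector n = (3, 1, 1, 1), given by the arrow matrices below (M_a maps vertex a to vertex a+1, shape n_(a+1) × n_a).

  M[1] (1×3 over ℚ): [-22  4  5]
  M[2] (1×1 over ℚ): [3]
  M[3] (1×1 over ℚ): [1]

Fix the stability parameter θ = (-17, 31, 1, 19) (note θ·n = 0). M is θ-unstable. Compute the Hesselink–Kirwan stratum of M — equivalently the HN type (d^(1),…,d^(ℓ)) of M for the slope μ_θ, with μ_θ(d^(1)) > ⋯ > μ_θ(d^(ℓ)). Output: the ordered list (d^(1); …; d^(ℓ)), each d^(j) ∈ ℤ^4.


Via rank(M_{q-1}∘⋯∘M_p): M ≅ I[1,1]^2, I[1,4].
μ_θ-semistable layers: μ^(1)=19; μ^(2)=16; μ^(3)=-17

((0, 0, 0, 1); (0, 1, 1, 0); (3, 0, 0, 0))


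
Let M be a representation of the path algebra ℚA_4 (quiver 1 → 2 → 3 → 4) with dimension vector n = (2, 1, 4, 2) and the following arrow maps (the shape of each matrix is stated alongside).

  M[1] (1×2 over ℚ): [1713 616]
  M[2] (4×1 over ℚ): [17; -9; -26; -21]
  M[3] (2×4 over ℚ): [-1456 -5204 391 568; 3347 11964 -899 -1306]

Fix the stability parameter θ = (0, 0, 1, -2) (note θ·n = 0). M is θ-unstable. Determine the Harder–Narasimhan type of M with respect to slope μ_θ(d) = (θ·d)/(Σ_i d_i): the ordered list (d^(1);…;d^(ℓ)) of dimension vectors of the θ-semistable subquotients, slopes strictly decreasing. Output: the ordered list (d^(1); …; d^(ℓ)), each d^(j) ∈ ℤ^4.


Interval decomposition of M: I[1,1], I[1,4], I[3,3]^2, I[3,4].
HN type (ℓ=4): μ^(1)=1; μ^(2)=0; μ^(3)=-1/4; μ^(4)=-1/2

((0, 0, 2, 0); (1, 0, 0, 0); (1, 1, 1, 1); (0, 0, 1, 1))


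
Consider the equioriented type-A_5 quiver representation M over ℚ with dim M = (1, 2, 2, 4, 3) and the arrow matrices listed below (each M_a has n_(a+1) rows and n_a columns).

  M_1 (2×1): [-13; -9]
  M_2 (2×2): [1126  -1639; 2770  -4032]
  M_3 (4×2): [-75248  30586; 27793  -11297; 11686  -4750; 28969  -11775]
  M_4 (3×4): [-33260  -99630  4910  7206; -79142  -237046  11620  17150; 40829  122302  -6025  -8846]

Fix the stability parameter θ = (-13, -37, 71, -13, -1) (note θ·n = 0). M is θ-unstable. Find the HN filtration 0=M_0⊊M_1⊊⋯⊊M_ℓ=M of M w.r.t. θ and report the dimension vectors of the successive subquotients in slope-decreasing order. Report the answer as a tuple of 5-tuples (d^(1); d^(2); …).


Barcode: M ≅ I[1,5], I[2,4], I[4,4], I[4,5], I[5,5]. HN layers by μ_θ (6 steps, strictly decreasing):
  μ^(1)=29; μ^(2)=19; μ^(3)=-1; μ^(4)=-13; μ^(5)=-25; μ^(6)=-37

((0, 0, 1, 1, 0); (0, 0, 1, 1, 1); (0, 0, 0, 0, 2); (0, 0, 0, 2, 0); (1, 1, 0, 0, 0); (0, 1, 0, 0, 0))


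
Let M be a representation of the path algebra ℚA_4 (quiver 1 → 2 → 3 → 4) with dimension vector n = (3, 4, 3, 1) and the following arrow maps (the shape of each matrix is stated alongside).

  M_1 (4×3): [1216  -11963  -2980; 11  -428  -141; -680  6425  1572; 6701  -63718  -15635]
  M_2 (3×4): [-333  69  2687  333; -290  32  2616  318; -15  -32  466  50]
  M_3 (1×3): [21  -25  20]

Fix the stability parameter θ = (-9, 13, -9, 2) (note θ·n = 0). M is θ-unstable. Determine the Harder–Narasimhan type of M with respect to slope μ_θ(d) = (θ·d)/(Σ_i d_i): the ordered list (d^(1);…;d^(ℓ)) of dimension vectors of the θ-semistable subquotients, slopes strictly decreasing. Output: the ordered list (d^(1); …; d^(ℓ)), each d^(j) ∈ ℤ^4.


Barcode: M ≅ I[1,1], I[1,3], I[1,4], I[2,2], I[2,3]. HN layers by μ_θ (3 steps, strictly decreasing):
  μ^(1)=13; μ^(2)=2; μ^(3)=-9

((0, 1, 0, 0); (0, 3, 3, 1); (3, 0, 0, 0))


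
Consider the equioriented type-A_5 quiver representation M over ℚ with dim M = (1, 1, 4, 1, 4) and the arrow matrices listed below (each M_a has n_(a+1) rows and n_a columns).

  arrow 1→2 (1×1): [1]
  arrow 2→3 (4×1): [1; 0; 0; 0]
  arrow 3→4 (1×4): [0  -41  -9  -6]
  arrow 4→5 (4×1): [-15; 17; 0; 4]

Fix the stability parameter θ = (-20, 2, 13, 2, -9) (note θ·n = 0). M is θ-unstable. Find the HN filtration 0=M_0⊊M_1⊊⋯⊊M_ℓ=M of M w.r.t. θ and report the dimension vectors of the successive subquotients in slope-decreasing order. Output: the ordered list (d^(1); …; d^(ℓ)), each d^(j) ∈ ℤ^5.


Barcode: M ≅ I[1,3], I[3,3]^2, I[3,5], I[5,5]^3. HN layers by μ_θ (4 steps, strictly decreasing):
  μ^(1)=13; μ^(2)=2; μ^(3)=-9; μ^(4)=-20

((0, 0, 3, 0, 0); (0, 1, 1, 1, 1); (0, 0, 0, 0, 3); (1, 0, 0, 0, 0))


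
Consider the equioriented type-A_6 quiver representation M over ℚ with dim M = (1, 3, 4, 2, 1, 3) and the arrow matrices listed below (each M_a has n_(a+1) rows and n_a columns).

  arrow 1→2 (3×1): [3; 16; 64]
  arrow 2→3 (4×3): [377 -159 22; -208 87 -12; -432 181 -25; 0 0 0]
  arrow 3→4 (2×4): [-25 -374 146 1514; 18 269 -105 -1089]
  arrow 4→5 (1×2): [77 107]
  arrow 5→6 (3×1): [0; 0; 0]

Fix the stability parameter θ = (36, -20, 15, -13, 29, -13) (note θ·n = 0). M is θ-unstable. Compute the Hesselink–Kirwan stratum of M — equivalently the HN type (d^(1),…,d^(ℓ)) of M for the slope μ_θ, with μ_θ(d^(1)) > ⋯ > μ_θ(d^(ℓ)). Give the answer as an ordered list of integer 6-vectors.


Barcode: M ≅ I[1,5], I[2,3], I[2,4], I[3,3], I[6,6]^3. HN layers by μ_θ (6 steps, strictly decreasing):
  μ^(1)=29; μ^(2)=15; μ^(3)=9/2; μ^(4)=1; μ^(5)=-13; μ^(6)=-20

((0, 0, 0, 0, 1, 0); (0, 0, 2, 0, 0, 0); (1, 1, 1, 1, 0, 0); (0, 0, 1, 1, 0, 0); (0, 0, 0, 0, 0, 3); (0, 2, 0, 0, 0, 0))


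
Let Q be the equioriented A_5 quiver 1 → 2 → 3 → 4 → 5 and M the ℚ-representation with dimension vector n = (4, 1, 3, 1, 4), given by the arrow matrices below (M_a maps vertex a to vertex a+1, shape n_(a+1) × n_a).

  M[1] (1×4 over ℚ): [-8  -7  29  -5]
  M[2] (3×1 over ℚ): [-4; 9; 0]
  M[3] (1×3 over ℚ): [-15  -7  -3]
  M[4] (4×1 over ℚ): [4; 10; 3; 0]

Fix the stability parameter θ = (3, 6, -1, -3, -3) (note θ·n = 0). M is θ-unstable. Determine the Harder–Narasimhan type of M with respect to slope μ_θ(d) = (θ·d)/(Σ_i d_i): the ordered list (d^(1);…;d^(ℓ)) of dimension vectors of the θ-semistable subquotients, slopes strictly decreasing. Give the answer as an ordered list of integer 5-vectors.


Via rank(M_{q-1}∘⋯∘M_p): M ≅ I[1,1]^3, I[1,5], I[3,3]^2, I[5,5]^3.
μ_θ-semistable layers: μ^(1)=3; μ^(2)=2/5; μ^(3)=-1; μ^(4)=-3

((3, 0, 0, 0, 0); (1, 1, 1, 1, 1); (0, 0, 2, 0, 0); (0, 0, 0, 0, 3))


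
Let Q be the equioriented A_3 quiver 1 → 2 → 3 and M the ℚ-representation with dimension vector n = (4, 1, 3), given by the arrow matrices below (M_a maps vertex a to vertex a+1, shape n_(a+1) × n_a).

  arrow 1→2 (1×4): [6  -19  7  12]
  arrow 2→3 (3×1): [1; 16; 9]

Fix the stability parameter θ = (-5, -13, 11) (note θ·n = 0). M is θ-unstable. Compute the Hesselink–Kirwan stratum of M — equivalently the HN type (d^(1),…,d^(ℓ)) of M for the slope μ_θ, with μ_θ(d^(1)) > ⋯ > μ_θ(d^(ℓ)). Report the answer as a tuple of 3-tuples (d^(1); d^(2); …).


Interval decomposition of M: I[1,1]^3, I[1,3], I[3,3]^2.
HN type (ℓ=3): μ^(1)=11; μ^(2)=-5; μ^(3)=-9

((0, 0, 3); (3, 0, 0); (1, 1, 0))


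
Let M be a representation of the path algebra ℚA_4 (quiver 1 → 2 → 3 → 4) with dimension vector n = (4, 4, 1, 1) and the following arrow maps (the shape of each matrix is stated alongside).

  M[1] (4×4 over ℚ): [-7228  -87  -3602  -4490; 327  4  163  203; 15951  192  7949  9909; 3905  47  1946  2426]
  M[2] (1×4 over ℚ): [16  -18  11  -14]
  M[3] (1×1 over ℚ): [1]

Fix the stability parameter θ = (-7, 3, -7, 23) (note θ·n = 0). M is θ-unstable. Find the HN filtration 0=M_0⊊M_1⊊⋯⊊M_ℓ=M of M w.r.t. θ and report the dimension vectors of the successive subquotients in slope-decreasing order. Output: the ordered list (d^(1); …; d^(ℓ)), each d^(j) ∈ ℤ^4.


Via rank(M_{q-1}∘⋯∘M_p): M ≅ I[1,1], I[1,2]^2, I[1,4], I[2,2].
μ_θ-semistable layers: μ^(1)=23; μ^(2)=3; μ^(3)=-2; μ^(4)=-7

((0, 0, 0, 1); (0, 3, 0, 0); (0, 1, 1, 0); (4, 0, 0, 0))


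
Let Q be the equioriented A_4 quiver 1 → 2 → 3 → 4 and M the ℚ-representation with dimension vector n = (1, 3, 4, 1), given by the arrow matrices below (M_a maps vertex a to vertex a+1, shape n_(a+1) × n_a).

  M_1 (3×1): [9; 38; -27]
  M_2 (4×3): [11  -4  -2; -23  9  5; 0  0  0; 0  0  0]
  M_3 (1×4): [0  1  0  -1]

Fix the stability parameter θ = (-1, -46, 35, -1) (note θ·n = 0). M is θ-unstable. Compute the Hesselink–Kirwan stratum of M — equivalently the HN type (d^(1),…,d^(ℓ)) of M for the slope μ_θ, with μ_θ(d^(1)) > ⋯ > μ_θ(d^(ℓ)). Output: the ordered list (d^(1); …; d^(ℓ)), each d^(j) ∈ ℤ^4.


Via rank(M_{q-1}∘⋯∘M_p): M ≅ I[1,3], I[2,2], I[2,4], I[3,3]^2.
μ_θ-semistable layers: μ^(1)=35; μ^(2)=17; μ^(3)=-47/2; μ^(4)=-46

((0, 0, 3, 0); (0, 0, 1, 1); (1, 1, 0, 0); (0, 2, 0, 0))


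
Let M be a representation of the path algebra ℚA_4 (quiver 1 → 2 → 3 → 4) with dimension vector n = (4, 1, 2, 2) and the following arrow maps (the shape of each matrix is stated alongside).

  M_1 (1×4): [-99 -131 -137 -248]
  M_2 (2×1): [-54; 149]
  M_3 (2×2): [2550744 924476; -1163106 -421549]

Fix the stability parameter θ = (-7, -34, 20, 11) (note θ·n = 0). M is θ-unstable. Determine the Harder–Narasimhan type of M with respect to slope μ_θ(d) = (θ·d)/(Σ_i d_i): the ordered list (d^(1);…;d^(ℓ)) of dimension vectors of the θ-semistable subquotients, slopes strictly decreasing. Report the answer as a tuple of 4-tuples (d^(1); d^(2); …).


Via rank(M_{q-1}∘⋯∘M_p): M ≅ I[1,1]^3, I[1,4], I[3,3], I[4,4].
μ_θ-semistable layers: μ^(1)=20; μ^(2)=31/2; μ^(3)=11; μ^(4)=-7; μ^(5)=-41/2

((0, 0, 1, 0); (0, 0, 1, 1); (0, 0, 0, 1); (3, 0, 0, 0); (1, 1, 0, 0))


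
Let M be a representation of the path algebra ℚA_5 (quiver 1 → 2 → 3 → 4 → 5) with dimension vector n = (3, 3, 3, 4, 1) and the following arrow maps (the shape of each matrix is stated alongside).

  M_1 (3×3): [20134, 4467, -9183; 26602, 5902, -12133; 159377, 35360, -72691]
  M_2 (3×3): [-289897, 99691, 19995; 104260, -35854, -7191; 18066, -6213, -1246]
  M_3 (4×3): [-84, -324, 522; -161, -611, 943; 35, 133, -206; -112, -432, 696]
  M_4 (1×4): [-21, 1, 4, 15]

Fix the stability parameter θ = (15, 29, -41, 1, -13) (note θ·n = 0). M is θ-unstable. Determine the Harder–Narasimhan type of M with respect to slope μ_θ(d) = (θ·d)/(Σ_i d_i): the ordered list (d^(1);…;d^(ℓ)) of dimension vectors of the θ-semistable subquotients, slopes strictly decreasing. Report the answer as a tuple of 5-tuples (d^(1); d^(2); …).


Interval decomposition of M: I[1,3], I[1,4], I[1,5], I[4,4]^2.
HN type (ℓ=2): μ^(1)=1; μ^(2)=-9/5

((2, 2, 2, 3, 0); (1, 1, 1, 1, 1))


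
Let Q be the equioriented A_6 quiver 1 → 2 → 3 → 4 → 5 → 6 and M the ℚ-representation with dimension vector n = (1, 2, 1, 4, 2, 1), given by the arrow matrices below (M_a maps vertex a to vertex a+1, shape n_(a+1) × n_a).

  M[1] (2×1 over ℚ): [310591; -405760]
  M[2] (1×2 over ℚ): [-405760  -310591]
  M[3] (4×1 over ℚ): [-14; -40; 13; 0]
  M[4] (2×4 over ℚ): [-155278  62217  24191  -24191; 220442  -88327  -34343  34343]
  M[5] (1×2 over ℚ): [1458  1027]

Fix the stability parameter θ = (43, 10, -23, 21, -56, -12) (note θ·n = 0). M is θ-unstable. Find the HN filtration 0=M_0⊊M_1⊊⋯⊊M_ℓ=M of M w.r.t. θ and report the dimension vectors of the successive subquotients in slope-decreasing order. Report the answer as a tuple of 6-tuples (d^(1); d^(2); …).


Interval decomposition of M: I[1,2], I[2,6], I[4,4]^2, I[4,5].
HN type (ℓ=4): μ^(1)=53/2; μ^(2)=21; μ^(3)=-12; μ^(4)=-35/2

((1, 1, 0, 0, 0, 0); (0, 0, 0, 2, 0, 0); (0, 1, 1, 1, 1, 1); (0, 0, 0, 1, 1, 0))


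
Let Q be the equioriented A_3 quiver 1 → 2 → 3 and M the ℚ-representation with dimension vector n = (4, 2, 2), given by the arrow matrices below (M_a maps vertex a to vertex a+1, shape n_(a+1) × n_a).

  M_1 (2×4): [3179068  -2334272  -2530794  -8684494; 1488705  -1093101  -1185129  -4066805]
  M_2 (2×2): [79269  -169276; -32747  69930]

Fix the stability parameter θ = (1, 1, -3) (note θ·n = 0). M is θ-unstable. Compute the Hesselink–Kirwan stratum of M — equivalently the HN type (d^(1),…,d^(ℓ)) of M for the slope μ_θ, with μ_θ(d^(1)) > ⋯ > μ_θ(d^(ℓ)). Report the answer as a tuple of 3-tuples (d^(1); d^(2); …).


Barcode: M ≅ I[1,1]^2, I[1,3]^2. HN layers by μ_θ (2 steps, strictly decreasing):
  μ^(1)=1; μ^(2)=-1/3

((2, 0, 0); (2, 2, 2))


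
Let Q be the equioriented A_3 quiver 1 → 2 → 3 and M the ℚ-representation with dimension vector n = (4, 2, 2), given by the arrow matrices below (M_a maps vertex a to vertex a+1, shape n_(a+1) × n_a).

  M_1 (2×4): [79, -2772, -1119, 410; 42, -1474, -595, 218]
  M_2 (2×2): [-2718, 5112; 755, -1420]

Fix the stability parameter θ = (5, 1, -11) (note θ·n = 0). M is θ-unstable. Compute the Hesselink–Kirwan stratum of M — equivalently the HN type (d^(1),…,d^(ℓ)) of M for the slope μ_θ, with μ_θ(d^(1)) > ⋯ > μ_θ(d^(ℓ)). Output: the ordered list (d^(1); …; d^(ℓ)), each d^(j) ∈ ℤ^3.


Barcode: M ≅ I[1,1]^2, I[1,2], I[1,3], I[3,3]. HN layers by μ_θ (4 steps, strictly decreasing):
  μ^(1)=5; μ^(2)=3; μ^(3)=-5/3; μ^(4)=-11

((2, 0, 0); (1, 1, 0); (1, 1, 1); (0, 0, 1))


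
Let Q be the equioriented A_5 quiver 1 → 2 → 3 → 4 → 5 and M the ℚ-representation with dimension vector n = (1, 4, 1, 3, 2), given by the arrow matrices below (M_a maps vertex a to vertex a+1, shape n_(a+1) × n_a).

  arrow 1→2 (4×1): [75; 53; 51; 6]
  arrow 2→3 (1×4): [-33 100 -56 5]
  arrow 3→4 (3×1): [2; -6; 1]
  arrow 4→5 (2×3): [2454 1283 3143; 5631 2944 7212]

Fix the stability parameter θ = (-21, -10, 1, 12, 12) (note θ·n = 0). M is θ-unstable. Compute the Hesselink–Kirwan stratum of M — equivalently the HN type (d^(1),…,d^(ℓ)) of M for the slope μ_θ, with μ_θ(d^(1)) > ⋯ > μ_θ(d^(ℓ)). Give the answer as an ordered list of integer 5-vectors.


Interval decomposition of M: I[1,5], I[2,2]^3, I[4,4], I[4,5].
HN type (ℓ=4): μ^(1)=12; μ^(2)=1; μ^(3)=-10; μ^(4)=-21

((0, 0, 0, 3, 2); (0, 0, 1, 0, 0); (0, 4, 0, 0, 0); (1, 0, 0, 0, 0))


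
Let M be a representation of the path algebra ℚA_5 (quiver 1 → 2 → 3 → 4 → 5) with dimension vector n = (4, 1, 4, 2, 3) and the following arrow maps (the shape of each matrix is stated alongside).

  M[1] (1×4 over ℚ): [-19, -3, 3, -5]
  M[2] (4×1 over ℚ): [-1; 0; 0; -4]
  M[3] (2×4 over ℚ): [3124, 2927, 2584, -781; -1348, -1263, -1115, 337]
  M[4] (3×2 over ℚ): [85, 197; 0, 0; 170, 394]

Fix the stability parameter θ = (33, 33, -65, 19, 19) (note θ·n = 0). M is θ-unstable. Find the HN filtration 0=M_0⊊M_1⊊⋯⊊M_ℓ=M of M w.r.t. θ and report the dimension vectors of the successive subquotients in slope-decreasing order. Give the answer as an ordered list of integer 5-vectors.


Barcode: M ≅ I[1,1]^3, I[1,3], I[3,3], I[3,4], I[3,5], I[5,5]^2. HN layers by μ_θ (4 steps, strictly decreasing):
  μ^(1)=33; μ^(2)=19; μ^(3)=1/3; μ^(4)=-65

((3, 0, 0, 0, 0); (0, 0, 0, 2, 3); (1, 1, 1, 0, 0); (0, 0, 3, 0, 0))


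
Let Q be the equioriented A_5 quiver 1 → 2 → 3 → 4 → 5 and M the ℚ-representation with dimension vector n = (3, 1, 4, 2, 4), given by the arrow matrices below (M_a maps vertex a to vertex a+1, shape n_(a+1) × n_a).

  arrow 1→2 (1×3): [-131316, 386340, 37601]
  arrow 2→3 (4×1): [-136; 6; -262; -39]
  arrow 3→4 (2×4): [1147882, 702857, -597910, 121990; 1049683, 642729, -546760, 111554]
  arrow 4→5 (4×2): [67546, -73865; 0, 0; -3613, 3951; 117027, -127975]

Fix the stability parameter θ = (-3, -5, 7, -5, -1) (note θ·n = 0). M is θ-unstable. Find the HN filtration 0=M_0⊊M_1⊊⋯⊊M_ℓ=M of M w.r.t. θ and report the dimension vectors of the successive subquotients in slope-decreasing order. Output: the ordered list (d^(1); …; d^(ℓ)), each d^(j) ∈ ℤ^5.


Interval decomposition of M: I[1,1]^2, I[1,3], I[3,3], I[3,5]^2, I[5,5]^2.
HN type (ℓ=5): μ^(1)=7; μ^(2)=1/3; μ^(3)=-1; μ^(4)=-3; μ^(5)=-4

((0, 0, 2, 0, 0); (0, 0, 2, 2, 2); (0, 0, 0, 0, 2); (2, 0, 0, 0, 0); (1, 1, 0, 0, 0))


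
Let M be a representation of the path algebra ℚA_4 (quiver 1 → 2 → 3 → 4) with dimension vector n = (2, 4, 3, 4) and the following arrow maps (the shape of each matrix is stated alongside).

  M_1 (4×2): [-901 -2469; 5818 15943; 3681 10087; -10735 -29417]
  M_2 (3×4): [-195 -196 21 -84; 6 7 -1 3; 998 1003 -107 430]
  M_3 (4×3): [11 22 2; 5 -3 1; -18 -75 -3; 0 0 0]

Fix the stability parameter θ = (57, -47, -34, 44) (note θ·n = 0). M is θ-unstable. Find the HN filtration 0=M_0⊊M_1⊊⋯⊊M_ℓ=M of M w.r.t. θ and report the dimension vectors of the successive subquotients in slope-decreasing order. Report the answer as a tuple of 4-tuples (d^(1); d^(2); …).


Via rank(M_{q-1}∘⋯∘M_p): M ≅ I[1,4]^2, I[2,2], I[2,3], I[4,4]^2.
μ_θ-semistable layers: μ^(1)=44; μ^(2)=-8; μ^(3)=-34; μ^(4)=-47

((0, 0, 0, 4); (2, 2, 2, 0); (0, 0, 1, 0); (0, 2, 0, 0))


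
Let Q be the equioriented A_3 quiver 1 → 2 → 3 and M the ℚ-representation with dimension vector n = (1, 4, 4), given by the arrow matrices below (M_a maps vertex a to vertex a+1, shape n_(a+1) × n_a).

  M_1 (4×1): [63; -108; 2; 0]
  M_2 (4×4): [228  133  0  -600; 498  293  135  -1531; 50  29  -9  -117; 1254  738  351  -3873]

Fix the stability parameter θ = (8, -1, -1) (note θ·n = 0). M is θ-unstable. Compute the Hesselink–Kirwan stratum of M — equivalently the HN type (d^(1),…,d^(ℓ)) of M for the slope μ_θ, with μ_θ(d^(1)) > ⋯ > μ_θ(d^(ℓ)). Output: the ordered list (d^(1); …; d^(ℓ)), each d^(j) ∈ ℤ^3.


Barcode: M ≅ I[1,2], I[2,3]^3, I[3,3]. HN layers by μ_θ (2 steps, strictly decreasing):
  μ^(1)=7/2; μ^(2)=-1

((1, 1, 0); (0, 3, 4))


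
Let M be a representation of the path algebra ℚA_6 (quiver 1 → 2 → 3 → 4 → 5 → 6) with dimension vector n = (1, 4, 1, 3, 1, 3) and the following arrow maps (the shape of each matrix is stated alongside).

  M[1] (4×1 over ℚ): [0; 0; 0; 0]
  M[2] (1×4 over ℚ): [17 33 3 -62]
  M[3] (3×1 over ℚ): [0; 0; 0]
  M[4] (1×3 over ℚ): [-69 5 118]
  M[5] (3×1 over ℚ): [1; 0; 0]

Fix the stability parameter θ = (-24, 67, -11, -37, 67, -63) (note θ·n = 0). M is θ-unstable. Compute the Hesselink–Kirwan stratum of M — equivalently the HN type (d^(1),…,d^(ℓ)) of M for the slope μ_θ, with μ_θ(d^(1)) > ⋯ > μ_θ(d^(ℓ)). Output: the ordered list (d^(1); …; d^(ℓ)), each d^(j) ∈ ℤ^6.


Via rank(M_{q-1}∘⋯∘M_p): M ≅ I[1,1], I[2,2]^3, I[2,3], I[4,4]^2, I[4,6], I[6,6]^2.
μ_θ-semistable layers: μ^(1)=67; μ^(2)=28; μ^(3)=2; μ^(4)=-24; μ^(5)=-37; μ^(6)=-63

((0, 3, 0, 0, 0, 0); (0, 1, 1, 0, 0, 0); (0, 0, 0, 0, 1, 1); (1, 0, 0, 0, 0, 0); (0, 0, 0, 3, 0, 0); (0, 0, 0, 0, 0, 2))


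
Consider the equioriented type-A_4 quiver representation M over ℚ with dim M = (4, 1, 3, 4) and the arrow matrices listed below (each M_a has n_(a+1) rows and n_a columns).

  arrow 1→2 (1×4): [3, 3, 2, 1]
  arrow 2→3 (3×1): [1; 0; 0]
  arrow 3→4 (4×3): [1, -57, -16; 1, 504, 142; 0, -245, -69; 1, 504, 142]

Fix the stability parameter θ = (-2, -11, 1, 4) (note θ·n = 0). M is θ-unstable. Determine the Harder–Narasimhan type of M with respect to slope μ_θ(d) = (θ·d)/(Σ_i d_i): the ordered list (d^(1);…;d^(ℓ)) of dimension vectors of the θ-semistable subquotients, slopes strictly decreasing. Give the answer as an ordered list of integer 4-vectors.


Via rank(M_{q-1}∘⋯∘M_p): M ≅ I[1,1]^3, I[1,4], I[3,4]^2, I[4,4].
μ_θ-semistable layers: μ^(1)=4; μ^(2)=1; μ^(3)=-2; μ^(4)=-13/2

((0, 0, 0, 4); (0, 0, 3, 0); (3, 0, 0, 0); (1, 1, 0, 0))


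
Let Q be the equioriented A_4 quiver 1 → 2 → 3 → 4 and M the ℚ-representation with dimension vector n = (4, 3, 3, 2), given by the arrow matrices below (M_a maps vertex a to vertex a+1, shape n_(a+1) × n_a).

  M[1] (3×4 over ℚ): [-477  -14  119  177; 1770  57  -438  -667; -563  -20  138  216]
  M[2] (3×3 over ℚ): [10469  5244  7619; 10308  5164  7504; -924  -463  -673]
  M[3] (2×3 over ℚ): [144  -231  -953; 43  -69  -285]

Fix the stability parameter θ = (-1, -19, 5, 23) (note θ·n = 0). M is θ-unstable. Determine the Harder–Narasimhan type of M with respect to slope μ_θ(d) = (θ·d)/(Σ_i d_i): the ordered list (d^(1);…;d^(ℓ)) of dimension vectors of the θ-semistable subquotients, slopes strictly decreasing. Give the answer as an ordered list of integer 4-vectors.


Via rank(M_{q-1}∘⋯∘M_p): M ≅ I[1,1], I[1,2], I[1,4]^2, I[3,3].
μ_θ-semistable layers: μ^(1)=23; μ^(2)=5; μ^(3)=-1; μ^(4)=-10

((0, 0, 0, 2); (0, 0, 3, 0); (1, 0, 0, 0); (3, 3, 0, 0))


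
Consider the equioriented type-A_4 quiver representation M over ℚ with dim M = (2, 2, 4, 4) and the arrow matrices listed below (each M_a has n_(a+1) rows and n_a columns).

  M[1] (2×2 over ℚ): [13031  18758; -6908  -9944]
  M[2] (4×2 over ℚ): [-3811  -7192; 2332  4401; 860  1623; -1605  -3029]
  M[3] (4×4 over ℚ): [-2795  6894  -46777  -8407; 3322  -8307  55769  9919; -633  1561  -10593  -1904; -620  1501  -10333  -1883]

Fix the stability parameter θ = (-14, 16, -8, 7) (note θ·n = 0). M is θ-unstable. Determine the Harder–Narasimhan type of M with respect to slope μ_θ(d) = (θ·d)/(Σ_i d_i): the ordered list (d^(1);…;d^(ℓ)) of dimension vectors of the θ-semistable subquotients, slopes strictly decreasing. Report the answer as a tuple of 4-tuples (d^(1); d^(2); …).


Barcode: M ≅ I[1,1], I[1,4], I[2,4], I[3,3], I[3,4], I[4,4]. HN layers by μ_θ (4 steps, strictly decreasing):
  μ^(1)=7; μ^(2)=4; μ^(3)=-8; μ^(4)=-14

((0, 0, 0, 4); (0, 2, 2, 0); (0, 0, 2, 0); (2, 0, 0, 0))


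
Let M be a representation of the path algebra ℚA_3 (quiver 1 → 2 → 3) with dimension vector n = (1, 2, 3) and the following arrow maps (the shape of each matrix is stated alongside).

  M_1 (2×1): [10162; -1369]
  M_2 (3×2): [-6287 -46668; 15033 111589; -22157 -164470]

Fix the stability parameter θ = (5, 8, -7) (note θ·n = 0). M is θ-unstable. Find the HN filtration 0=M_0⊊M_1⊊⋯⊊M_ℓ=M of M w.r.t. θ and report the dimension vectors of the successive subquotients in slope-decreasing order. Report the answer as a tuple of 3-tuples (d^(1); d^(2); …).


Interval decomposition of M: I[1,3], I[2,3], I[3,3].
HN type (ℓ=3): μ^(1)=2; μ^(2)=1/2; μ^(3)=-7

((1, 1, 1); (0, 1, 1); (0, 0, 1))


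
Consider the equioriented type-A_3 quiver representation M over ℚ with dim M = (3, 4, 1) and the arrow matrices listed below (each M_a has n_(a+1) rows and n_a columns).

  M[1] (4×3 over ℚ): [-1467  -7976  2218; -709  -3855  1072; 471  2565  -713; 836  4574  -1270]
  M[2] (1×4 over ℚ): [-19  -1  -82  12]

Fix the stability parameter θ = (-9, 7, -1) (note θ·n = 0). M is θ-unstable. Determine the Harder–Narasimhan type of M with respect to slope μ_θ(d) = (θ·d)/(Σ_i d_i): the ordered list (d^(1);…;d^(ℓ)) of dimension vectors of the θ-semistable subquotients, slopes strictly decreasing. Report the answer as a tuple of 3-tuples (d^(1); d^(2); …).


Interval decomposition of M: I[1,2]^2, I[1,3], I[2,2].
HN type (ℓ=3): μ^(1)=7; μ^(2)=3; μ^(3)=-9

((0, 3, 0); (0, 1, 1); (3, 0, 0))


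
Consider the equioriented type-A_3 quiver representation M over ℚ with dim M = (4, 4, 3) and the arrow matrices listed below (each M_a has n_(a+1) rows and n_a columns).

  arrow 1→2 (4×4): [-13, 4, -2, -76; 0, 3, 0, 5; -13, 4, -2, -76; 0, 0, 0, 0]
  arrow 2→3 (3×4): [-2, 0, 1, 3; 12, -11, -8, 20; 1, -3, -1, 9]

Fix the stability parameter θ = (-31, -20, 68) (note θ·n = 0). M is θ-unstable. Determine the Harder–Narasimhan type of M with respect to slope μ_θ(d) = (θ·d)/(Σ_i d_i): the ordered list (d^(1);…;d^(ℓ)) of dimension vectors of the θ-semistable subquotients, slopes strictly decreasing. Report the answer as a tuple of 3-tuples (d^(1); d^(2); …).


Via rank(M_{q-1}∘⋯∘M_p): M ≅ I[1,1]^2, I[1,3]^2, I[2,2], I[2,3].
μ_θ-semistable layers: μ^(1)=68; μ^(2)=-20; μ^(3)=-31

((0, 0, 3); (0, 4, 0); (4, 0, 0))


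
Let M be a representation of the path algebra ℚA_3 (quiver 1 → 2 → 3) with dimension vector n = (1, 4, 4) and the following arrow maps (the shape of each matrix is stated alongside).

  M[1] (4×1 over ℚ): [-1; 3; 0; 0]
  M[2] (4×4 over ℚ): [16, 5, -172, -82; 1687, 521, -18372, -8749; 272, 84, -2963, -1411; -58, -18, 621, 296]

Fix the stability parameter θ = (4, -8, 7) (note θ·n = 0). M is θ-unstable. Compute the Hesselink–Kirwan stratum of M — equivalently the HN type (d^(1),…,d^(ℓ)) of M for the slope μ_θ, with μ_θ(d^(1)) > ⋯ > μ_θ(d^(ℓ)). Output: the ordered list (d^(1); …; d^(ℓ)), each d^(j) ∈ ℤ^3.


Via rank(M_{q-1}∘⋯∘M_p): M ≅ I[1,3], I[2,3]^3.
μ_θ-semistable layers: μ^(1)=7; μ^(2)=-2; μ^(3)=-8

((0, 0, 4); (1, 1, 0); (0, 3, 0))


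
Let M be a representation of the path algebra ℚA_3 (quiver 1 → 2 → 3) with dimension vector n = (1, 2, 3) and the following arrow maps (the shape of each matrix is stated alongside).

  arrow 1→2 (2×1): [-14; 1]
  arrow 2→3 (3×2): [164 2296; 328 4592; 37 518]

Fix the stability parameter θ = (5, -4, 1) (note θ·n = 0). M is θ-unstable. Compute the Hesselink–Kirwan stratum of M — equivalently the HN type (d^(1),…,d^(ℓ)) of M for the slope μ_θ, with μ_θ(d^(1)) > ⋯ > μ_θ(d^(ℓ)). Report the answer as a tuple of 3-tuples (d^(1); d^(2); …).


Barcode: M ≅ I[1,2], I[2,3], I[3,3]^2. HN layers by μ_θ (3 steps, strictly decreasing):
  μ^(1)=1; μ^(2)=1/2; μ^(3)=-4

((0, 0, 3); (1, 1, 0); (0, 1, 0))


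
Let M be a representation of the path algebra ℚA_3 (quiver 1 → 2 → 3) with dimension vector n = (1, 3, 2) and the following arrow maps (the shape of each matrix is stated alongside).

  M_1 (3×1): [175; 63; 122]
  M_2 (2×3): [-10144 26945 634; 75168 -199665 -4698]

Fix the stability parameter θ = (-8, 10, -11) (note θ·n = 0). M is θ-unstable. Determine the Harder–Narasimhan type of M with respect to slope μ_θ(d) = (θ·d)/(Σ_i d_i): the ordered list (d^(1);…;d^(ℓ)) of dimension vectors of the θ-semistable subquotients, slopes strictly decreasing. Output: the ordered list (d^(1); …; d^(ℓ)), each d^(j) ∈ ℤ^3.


Barcode: M ≅ I[1,3], I[2,2]^2, I[3,3]. HN layers by μ_θ (4 steps, strictly decreasing):
  μ^(1)=10; μ^(2)=-1/2; μ^(3)=-8; μ^(4)=-11

((0, 2, 0); (0, 1, 1); (1, 0, 0); (0, 0, 1))


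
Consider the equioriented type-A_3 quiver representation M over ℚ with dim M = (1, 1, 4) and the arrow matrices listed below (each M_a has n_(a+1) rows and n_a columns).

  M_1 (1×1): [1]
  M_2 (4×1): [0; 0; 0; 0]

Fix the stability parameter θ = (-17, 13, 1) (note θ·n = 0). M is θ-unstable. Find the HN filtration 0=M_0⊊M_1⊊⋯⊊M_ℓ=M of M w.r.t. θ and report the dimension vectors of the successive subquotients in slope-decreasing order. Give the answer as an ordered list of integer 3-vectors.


Barcode: M ≅ I[1,2], I[3,3]^4. HN layers by μ_θ (3 steps, strictly decreasing):
  μ^(1)=13; μ^(2)=1; μ^(3)=-17

((0, 1, 0); (0, 0, 4); (1, 0, 0))


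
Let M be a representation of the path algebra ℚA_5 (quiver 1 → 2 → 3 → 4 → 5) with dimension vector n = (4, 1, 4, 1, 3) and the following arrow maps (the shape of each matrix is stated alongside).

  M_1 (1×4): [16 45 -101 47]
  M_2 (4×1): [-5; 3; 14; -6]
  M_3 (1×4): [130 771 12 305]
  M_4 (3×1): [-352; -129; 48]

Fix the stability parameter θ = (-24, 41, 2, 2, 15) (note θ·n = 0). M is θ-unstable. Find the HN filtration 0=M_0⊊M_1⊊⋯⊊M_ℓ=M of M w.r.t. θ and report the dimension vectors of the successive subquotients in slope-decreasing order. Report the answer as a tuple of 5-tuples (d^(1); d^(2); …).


Via rank(M_{q-1}∘⋯∘M_p): M ≅ I[1,1]^3, I[1,5], I[3,3]^3, I[5,5]^2.
μ_θ-semistable layers: μ^(1)=15; μ^(2)=2; μ^(3)=-24

((0, 1, 1, 1, 3); (0, 0, 3, 0, 0); (4, 0, 0, 0, 0))


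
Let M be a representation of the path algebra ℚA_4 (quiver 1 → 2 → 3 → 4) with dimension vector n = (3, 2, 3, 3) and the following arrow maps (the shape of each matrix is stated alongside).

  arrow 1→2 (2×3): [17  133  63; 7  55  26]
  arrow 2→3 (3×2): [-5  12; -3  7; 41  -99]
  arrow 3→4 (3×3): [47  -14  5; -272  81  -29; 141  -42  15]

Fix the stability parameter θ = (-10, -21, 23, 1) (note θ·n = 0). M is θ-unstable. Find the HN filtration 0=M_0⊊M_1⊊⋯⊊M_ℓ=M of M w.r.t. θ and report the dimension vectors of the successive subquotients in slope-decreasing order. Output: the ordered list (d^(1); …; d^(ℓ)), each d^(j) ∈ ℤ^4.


Barcode: M ≅ I[1,1], I[1,3], I[1,4], I[3,4], I[4,4]. HN layers by μ_θ (5 steps, strictly decreasing):
  μ^(1)=23; μ^(2)=12; μ^(3)=1; μ^(4)=-10; μ^(5)=-31/2

((0, 0, 1, 0); (0, 0, 2, 2); (0, 0, 0, 1); (1, 0, 0, 0); (2, 2, 0, 0))


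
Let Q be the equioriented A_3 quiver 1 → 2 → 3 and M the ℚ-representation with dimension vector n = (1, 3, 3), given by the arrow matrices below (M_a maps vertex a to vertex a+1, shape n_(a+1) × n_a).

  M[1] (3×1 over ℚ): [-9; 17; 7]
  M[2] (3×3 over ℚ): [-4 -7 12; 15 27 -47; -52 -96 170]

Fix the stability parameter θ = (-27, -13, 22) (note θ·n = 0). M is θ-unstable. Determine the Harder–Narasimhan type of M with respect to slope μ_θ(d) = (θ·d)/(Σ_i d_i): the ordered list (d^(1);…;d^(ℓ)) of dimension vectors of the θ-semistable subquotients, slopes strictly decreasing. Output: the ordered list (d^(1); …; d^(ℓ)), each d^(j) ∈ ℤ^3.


Via rank(M_{q-1}∘⋯∘M_p): M ≅ I[1,3], I[2,3]^2.
μ_θ-semistable layers: μ^(1)=22; μ^(2)=-13; μ^(3)=-27

((0, 0, 3); (0, 3, 0); (1, 0, 0))


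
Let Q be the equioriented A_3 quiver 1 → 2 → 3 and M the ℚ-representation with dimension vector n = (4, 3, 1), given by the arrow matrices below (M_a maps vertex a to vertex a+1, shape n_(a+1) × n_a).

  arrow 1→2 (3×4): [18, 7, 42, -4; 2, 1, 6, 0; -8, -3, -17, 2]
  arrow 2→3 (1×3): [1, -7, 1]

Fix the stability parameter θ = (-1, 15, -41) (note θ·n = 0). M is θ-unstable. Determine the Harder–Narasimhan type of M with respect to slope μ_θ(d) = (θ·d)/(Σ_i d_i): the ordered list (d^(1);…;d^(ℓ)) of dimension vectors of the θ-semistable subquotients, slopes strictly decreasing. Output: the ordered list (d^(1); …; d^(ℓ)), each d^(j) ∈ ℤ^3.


Barcode: M ≅ I[1,1], I[1,2]^2, I[1,3]. HN layers by μ_θ (3 steps, strictly decreasing):
  μ^(1)=15; μ^(2)=-1; μ^(3)=-9

((0, 2, 0); (3, 0, 0); (1, 1, 1))


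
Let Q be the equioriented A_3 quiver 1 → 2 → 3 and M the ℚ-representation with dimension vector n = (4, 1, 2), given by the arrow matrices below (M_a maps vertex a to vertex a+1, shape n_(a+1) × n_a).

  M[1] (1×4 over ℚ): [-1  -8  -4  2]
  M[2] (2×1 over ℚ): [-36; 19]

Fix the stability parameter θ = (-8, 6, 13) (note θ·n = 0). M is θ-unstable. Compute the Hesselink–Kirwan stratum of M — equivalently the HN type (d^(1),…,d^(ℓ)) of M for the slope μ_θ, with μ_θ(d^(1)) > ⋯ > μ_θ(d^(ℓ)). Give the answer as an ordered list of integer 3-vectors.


Barcode: M ≅ I[1,1]^3, I[1,3], I[3,3]. HN layers by μ_θ (3 steps, strictly decreasing):
  μ^(1)=13; μ^(2)=6; μ^(3)=-8

((0, 0, 2); (0, 1, 0); (4, 0, 0))


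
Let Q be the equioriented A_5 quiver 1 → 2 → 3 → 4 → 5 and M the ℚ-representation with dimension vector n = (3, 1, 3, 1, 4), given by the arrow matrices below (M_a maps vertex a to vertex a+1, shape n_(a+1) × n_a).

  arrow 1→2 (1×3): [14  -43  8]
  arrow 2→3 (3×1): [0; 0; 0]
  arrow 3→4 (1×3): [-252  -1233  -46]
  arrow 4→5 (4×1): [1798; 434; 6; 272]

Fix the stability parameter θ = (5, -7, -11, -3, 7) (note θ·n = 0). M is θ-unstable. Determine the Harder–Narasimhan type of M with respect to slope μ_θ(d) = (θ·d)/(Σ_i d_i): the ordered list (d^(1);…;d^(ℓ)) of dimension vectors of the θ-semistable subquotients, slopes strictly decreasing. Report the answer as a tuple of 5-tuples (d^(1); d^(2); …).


Via rank(M_{q-1}∘⋯∘M_p): M ≅ I[1,1]^2, I[1,2], I[3,3]^2, I[3,5], I[5,5]^3.
μ_θ-semistable layers: μ^(1)=7; μ^(2)=5; μ^(3)=-1; μ^(4)=-3; μ^(5)=-11

((0, 0, 0, 0, 4); (2, 0, 0, 0, 0); (1, 1, 0, 0, 0); (0, 0, 0, 1, 0); (0, 0, 3, 0, 0))
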